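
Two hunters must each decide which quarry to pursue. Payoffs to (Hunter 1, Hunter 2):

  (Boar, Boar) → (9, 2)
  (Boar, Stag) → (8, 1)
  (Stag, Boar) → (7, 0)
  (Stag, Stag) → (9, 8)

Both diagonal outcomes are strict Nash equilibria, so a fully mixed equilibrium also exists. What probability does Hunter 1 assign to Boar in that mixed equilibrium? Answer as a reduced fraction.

8/9

Hunter 1's mix p on Boar must make Hunter 2 indifferent between Boar and Stag.
Hunter 2's payoff from Boar: 2p + 0(1−p). From Stag: 1p + 8(1−p).
Set equal: 1p = 8(1−p) → p = 8/9.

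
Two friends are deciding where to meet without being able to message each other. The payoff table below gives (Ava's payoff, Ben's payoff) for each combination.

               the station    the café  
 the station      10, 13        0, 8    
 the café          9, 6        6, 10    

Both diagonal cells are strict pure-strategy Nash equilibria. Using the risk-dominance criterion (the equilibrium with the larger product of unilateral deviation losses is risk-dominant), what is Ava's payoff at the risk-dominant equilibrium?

6

At both the station: Ava loses 10 − 9 = 1 by deviating; Ben loses 13 − 8 = 5. Product = 1·5 = 5.
At both the café: Ava loses 6 − 0 = 6 by deviating; Ben loses 10 − 6 = 4. Product = 6·4 = 24.
24 > 5, so both the café is risk-dominant. Ava's payoff there is 6.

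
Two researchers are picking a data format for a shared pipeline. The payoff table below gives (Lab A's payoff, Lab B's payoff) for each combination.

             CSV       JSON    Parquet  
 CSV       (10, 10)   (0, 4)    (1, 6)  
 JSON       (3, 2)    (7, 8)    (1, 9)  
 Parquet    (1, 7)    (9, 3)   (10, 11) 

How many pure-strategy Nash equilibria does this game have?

2

Both CSV: Lab A gets 10 (best alternative 3); Lab B gets 10 (best alternative 6). Neither deviates — NE.
Both Parquet: Lab A gets 10 (best alternative 1); Lab B gets 11 (best alternative 7). Neither deviates — NE.
Both JSON is not a NE: Lab A would switch to Parquet (9 > 7).
No other cell survives both best-response checks, so there are 2 pure NE.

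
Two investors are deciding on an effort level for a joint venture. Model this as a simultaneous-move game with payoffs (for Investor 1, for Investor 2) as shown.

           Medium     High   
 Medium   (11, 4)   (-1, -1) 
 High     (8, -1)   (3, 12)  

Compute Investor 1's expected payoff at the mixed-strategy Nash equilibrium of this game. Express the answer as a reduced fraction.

Investor 2 mixes with probability q on Medium, chosen so Investor 1 is indifferent: 11q + (-1)(1−q) = 8q + 3(1−q) gives q = 4/7.
Investor 1's expected payoff (from either row, since indifferent) is 11·4/7 + (-1)·3/7 = 41/7.

41/7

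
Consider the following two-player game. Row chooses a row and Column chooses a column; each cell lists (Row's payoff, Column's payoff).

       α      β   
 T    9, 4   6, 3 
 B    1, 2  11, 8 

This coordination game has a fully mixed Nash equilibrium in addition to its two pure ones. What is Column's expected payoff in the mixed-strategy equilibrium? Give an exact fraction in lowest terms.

Row mixes with probability p on T, chosen so Column is indifferent: 4p + 2(1−p) = 3p + 8(1−p) gives p = 6/7.
Column's expected payoff is 4·6/7 + 2·1/7 = 26/7.

26/7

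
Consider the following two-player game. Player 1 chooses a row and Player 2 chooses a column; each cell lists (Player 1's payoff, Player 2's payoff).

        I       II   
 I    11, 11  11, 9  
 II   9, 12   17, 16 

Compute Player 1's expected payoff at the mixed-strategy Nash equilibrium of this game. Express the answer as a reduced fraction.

11

Player 2 mixes with probability q on I, chosen so Player 1 is indifferent: 11q + 11(1−q) = 9q + 17(1−q) gives q = 3/4.
Player 1's expected payoff (from either row, since indifferent) is 11·3/4 + 11·1/4 = 11.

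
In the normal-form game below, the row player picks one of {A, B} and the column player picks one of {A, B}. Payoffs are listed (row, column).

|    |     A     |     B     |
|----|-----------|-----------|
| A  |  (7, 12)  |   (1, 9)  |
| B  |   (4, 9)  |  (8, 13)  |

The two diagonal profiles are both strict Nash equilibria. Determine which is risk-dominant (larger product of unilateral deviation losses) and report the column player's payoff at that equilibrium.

13

At both A: the row player loses 7 − 4 = 3 by deviating; the column player loses 12 − 9 = 3. Product = 3·3 = 9.
At both B: the row player loses 8 − 1 = 7 by deviating; the column player loses 13 − 9 = 4. Product = 7·4 = 28.
28 > 9, so both B is risk-dominant. The column player's payoff there is 13.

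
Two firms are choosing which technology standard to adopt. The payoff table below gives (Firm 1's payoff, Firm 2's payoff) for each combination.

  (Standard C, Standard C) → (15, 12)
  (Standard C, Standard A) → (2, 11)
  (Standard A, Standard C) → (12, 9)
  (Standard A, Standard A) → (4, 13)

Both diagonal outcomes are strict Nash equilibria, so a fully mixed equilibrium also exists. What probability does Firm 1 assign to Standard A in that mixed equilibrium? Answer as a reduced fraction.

1/5

Firm 1's mix p on Standard C must make Firm 2 indifferent between Standard C and Standard A.
Firm 2's payoff from Standard C: 12p + 9(1−p). From Standard A: 11p + 13(1−p).
Set equal: 1p = 4(1−p) → p = 4/5.
Probability on Standard A is 1 − 4/5 = 1/5.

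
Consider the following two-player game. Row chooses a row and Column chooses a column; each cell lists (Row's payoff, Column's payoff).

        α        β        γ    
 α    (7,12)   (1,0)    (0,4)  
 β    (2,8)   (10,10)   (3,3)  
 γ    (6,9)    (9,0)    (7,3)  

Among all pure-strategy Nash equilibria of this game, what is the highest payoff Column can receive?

Both α is a pure NE (Row: 7 ≥ 6; Column: 12 ≥ 4). Column gets 12.
Both β is a pure NE (Row: 10 ≥ 9; Column: 10 ≥ 8). Column gets 10.
Every other cell has a profitable deviation for at least one player. Highest of {12, 10} is 12.

12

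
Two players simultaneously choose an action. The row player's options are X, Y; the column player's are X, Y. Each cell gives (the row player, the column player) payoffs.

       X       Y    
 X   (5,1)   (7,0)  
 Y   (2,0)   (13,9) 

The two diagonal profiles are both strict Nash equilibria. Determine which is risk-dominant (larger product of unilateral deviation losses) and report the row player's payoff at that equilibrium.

At both X: the row player loses 5 − 2 = 3 by deviating; the column player loses 1 − 0 = 1. Product = 3·1 = 3.
At both Y: the row player loses 13 − 7 = 6 by deviating; the column player loses 9 − 0 = 9. Product = 6·9 = 54.
54 > 3, so both Y is risk-dominant. The row player's payoff there is 13.

13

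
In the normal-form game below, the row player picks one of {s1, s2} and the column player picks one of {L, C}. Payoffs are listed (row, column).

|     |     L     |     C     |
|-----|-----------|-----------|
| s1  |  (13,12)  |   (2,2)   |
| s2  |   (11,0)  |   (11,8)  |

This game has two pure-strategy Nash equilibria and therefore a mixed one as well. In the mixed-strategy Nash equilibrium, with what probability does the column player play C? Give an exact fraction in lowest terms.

The column player's mix q on L must make the row player indifferent between s1 and s2.
The row player's payoff from s1: 13q + 2(1−q). From s2: 11q + 11(1−q).
Set equal: 2q = 9(1−q) → q = 9/11.
Probability on C is 1 − 9/11 = 2/11.

2/11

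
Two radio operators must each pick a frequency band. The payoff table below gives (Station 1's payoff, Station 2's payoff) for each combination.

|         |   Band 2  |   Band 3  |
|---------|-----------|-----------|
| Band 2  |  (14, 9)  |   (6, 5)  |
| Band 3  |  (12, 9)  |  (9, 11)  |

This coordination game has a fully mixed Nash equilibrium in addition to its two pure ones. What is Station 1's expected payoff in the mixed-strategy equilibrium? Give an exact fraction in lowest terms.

54/5

Station 2 mixes with probability q on Band 2, chosen so Station 1 is indifferent: 14q + 6(1−q) = 12q + 9(1−q) gives q = 3/5.
Station 1's expected payoff (from either row, since indifferent) is 14·3/5 + 6·2/5 = 54/5.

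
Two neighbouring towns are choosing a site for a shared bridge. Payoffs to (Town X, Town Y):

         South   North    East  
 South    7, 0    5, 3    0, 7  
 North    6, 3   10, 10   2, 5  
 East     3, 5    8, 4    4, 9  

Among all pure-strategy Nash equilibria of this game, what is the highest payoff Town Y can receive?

10

Both North is a pure NE (Town X: 10 ≥ 8; Town Y: 10 ≥ 5). Town Y gets 10.
Both East is a pure NE (Town X: 4 ≥ 2; Town Y: 9 ≥ 5). Town Y gets 9.
Every other cell has a profitable deviation for at least one player. Highest of {10, 9} is 10.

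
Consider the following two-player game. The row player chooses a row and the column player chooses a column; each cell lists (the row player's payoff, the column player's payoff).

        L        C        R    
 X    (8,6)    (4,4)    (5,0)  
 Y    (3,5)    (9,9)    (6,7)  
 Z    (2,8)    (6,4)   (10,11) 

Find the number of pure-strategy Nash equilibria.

3

(X, L): the row player gets 8 (best alternative 3); the column player gets 6 (best alternative 4). Neither deviates — NE.
(Y, C): the row player gets 9 (best alternative 6); the column player gets 9 (best alternative 7). Neither deviates — NE.
(Z, R): the row player gets 10 (best alternative 6); the column player gets 11 (best alternative 8). Neither deviates — NE.
(X, C) is not a NE: the row player would switch to Y (9 > 4).
No other cell survives both best-response checks, so there are 3 pure NE.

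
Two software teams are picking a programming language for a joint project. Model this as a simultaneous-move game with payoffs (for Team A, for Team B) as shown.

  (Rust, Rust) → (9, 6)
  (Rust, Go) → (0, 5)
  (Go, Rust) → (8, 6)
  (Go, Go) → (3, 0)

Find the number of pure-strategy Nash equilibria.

Both Rust: Team A gets 9 (best alternative 8); Team B gets 6 (best alternative 5). Neither deviates — NE.
Both Go is not a NE: Team B would switch to Rust (6 > 0).
No other cell survives both best-response checks, so there is 1 pure NE.

1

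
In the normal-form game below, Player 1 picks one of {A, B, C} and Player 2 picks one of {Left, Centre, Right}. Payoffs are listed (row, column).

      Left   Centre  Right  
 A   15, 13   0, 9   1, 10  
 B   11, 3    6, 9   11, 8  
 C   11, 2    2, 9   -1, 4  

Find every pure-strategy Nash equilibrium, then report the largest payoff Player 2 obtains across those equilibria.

13

(A, Left) is a pure NE (Player 1: 15 ≥ 11; Player 2: 13 ≥ 10). Player 2 gets 13.
(B, Centre) is a pure NE (Player 1: 6 ≥ 2; Player 2: 9 ≥ 8). Player 2 gets 9.
Every other cell has a profitable deviation for at least one player. Highest of {13, 9} is 13.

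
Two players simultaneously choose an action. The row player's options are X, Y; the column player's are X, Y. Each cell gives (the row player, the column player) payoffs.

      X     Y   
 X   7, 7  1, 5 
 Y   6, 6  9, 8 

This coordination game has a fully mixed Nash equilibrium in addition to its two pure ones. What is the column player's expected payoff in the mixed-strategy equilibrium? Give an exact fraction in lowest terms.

13/2

The row player mixes with probability p on X, chosen so the column player is indifferent: 7p + 6(1−p) = 5p + 8(1−p) gives p = 1/2.
The column player's expected payoff is 7·1/2 + 6·1/2 = 13/2.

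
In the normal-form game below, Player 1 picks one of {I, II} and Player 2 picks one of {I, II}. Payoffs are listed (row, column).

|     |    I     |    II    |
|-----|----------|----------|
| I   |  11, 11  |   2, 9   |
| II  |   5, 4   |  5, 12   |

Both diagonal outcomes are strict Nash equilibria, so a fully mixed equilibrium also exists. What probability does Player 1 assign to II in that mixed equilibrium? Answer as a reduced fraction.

Player 1's mix p on I must make Player 2 indifferent between I and II.
Player 2's payoff from I: 11p + 4(1−p). From II: 9p + 12(1−p).
Set equal: 2p = 8(1−p) → p = 8/10 = 4/5.
Probability on II is 1 − 4/5 = 1/5.

1/5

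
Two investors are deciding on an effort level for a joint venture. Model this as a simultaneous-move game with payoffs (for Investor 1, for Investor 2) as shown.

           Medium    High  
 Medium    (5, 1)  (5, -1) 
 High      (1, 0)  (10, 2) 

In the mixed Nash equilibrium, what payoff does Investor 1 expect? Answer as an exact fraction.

Investor 2 mixes with probability q on Medium, chosen so Investor 1 is indifferent: 5q + 5(1−q) = 1q + 10(1−q) gives q = 5/9.
Investor 1's expected payoff (from either row, since indifferent) is 5·5/9 + 5·4/9 = 5.

5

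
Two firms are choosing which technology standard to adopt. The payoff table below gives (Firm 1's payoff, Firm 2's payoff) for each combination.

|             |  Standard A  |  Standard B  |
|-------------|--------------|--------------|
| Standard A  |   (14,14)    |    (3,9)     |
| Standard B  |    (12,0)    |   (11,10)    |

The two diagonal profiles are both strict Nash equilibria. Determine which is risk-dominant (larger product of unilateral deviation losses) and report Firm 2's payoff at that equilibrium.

10

At both Standard A: Firm 1 loses 14 − 12 = 2 by deviating; Firm 2 loses 14 − 9 = 5. Product = 2·5 = 10.
At both Standard B: Firm 1 loses 11 − 3 = 8 by deviating; Firm 2 loses 10 − 0 = 10. Product = 8·10 = 80.
80 > 10, so both Standard B is risk-dominant. Firm 2's payoff there is 10.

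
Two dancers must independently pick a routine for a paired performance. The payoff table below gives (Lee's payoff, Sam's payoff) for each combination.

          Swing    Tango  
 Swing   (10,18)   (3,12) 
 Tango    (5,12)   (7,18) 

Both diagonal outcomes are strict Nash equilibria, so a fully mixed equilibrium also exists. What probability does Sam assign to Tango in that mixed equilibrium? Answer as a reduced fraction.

Sam's mix q on Swing must make Lee indifferent between Swing and Tango.
Lee's payoff from Swing: 10q + 3(1−q). From Tango: 5q + 7(1−q).
Set equal: 5q = 4(1−q) → q = 4/9.
Probability on Tango is 1 − 4/9 = 5/9.

5/9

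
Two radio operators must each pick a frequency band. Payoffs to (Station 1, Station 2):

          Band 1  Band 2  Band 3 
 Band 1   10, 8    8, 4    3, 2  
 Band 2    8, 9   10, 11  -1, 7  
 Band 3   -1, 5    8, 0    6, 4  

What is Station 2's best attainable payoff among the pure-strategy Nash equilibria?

Both Band 1 is a pure NE (Station 1: 10 ≥ 8; Station 2: 8 ≥ 4). Station 2 gets 8.
Both Band 2 is a pure NE (Station 1: 10 ≥ 8; Station 2: 11 ≥ 9). Station 2 gets 11.
Every other cell has a profitable deviation for at least one player. Highest of {8, 11} is 11.

11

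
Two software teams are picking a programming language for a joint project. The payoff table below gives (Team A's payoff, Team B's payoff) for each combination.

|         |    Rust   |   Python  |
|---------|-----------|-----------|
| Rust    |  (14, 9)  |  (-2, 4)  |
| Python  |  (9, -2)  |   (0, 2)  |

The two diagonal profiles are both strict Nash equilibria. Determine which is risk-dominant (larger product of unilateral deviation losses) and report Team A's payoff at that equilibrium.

At both Rust: Team A loses 14 − 9 = 5 by deviating; Team B loses 9 − 4 = 5. Product = 5·5 = 25.
At both Python: Team A loses 0 − (-2) = 2 by deviating; Team B loses 2 − (-2) = 4. Product = 2·4 = 8.
25 > 8, so both Rust is risk-dominant. Team A's payoff there is 14.

14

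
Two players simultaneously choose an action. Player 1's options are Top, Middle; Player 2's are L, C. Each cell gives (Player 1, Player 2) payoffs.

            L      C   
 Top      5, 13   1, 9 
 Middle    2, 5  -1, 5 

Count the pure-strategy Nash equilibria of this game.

(Top, L): Player 1 gets 5 (best alternative 2); Player 2 gets 13 (best alternative 9). Neither deviates — NE.
(Middle, C) is not a NE: Player 1 would switch to Top (1 > -1).
No other cell survives both best-response checks, so there is 1 pure NE.

1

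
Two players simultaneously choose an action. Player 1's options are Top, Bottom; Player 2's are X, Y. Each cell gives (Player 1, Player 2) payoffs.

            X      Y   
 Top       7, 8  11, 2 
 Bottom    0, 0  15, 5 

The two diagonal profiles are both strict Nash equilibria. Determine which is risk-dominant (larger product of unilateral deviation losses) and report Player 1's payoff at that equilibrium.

At (Top, X): Player 1 loses 7 − 0 = 7 by deviating; Player 2 loses 8 − 2 = 6. Product = 7·6 = 42.
At (Bottom, Y): Player 1 loses 15 − 11 = 4 by deviating; Player 2 loses 5 − 0 = 5. Product = 4·5 = 20.
42 > 20, so (Top, X) is risk-dominant. Player 1's payoff there is 7.

7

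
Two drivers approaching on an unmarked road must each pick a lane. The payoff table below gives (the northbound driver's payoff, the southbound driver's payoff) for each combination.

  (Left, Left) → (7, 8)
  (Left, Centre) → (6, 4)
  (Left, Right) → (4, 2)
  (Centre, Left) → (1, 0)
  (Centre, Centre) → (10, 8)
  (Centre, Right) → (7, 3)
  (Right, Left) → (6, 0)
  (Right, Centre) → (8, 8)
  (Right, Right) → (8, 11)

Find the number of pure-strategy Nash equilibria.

3

Both Left: the northbound driver gets 7 (best alternative 6); the southbound driver gets 8 (best alternative 4). Neither deviates — NE.
Both Centre: the northbound driver gets 10 (best alternative 8); the southbound driver gets 8 (best alternative 3). Neither deviates — NE.
Both Right: the northbound driver gets 8 (best alternative 7); the southbound driver gets 11 (best alternative 8). Neither deviates — NE.
(Centre, Right) is not a NE: the northbound driver would switch to Right (8 > 7).
No other cell survives both best-response checks, so there are 3 pure NE.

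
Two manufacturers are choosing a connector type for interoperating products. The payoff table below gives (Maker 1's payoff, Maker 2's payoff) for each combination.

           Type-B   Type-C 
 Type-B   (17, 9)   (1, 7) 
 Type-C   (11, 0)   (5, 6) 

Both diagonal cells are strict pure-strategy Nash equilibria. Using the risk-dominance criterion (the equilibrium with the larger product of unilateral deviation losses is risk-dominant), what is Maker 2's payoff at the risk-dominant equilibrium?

At both Type-B: Maker 1 loses 17 − 11 = 6 by deviating; Maker 2 loses 9 − 7 = 2. Product = 6·2 = 12.
At both Type-C: Maker 1 loses 5 − 1 = 4 by deviating; Maker 2 loses 6 − 0 = 6. Product = 4·6 = 24.
24 > 12, so both Type-C is risk-dominant. Maker 2's payoff there is 6.

6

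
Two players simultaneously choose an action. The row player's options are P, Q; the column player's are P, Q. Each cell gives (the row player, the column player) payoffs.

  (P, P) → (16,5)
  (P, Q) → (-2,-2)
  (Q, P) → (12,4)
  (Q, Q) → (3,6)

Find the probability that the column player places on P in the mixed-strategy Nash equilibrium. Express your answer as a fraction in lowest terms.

5/9

The column player's mix q on P must make the row player indifferent between P and Q.
The row player's payoff from P: 16q + (-2)(1−q). From Q: 12q + 3(1−q).
Set equal: 4q = 5(1−q) → q = 5/9.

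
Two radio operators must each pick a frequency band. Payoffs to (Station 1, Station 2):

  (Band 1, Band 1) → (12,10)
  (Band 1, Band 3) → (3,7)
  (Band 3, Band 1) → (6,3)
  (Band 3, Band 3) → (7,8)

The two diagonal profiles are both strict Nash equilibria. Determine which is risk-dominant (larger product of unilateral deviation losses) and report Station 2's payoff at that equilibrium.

8

At both Band 1: Station 1 loses 12 − 6 = 6 by deviating; Station 2 loses 10 − 7 = 3. Product = 6·3 = 18.
At both Band 3: Station 1 loses 7 − 3 = 4 by deviating; Station 2 loses 8 − 3 = 5. Product = 4·5 = 20.
20 > 18, so both Band 3 is risk-dominant. Station 2's payoff there is 8.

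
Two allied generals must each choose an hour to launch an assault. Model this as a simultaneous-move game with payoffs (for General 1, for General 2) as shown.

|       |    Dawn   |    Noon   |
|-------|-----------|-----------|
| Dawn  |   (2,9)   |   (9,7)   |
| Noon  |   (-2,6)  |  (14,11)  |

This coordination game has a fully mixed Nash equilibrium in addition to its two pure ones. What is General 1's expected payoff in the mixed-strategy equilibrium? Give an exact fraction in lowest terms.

General 2 mixes with probability q on Dawn, chosen so General 1 is indifferent: 2q + 9(1−q) = (-2)q + 14(1−q) gives q = 5/9.
General 1's expected payoff (from either row, since indifferent) is 2·5/9 + 9·4/9 = 46/9.

46/9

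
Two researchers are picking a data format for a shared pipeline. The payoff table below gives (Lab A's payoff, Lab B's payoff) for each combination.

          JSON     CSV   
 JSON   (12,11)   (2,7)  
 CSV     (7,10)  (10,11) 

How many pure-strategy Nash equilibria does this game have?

Both JSON: Lab A gets 12 (best alternative 7); Lab B gets 11 (best alternative 7). Neither deviates — NE.
Both CSV: Lab A gets 10 (best alternative 2); Lab B gets 11 (best alternative 10). Neither deviates — NE.
(CSV, JSON) is not a NE: Lab A would switch to JSON (12 > 7).
No other cell survives both best-response checks, so there are 2 pure NE.

2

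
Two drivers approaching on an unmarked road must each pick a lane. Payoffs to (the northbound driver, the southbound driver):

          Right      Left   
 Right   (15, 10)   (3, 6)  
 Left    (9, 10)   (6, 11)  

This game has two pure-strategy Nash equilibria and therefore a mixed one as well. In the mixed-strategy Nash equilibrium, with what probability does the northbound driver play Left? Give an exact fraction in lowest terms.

The northbound driver's mix p on Right must make the southbound driver indifferent between Right and Left.
The southbound driver's payoff from Right: 10p + 10(1−p). From Left: 6p + 11(1−p).
Set equal: 4p = 1(1−p) → p = 1/5.
Probability on Left is 1 − 1/5 = 4/5.

4/5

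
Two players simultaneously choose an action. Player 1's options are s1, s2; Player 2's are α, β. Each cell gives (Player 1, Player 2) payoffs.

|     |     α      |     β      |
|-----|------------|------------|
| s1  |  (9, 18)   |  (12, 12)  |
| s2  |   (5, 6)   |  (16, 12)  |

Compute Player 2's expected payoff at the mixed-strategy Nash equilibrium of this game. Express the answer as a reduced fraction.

12

Player 1 mixes with probability p on s1, chosen so Player 2 is indifferent: 18p + 6(1−p) = 12p + 12(1−p) gives p = 1/2.
Player 2's expected payoff is 18·1/2 + 6·1/2 = 12.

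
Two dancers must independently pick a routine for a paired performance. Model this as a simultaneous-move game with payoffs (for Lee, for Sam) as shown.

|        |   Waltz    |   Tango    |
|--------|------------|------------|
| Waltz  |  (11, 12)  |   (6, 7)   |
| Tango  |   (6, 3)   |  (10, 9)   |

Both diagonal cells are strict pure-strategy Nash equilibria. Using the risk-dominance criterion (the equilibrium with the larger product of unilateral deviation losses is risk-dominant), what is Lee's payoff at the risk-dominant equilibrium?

At both Waltz: Lee loses 11 − 6 = 5 by deviating; Sam loses 12 − 7 = 5. Product = 5·5 = 25.
At both Tango: Lee loses 10 − 6 = 4 by deviating; Sam loses 9 − 3 = 6. Product = 4·6 = 24.
25 > 24, so both Waltz is risk-dominant. Lee's payoff there is 11.

11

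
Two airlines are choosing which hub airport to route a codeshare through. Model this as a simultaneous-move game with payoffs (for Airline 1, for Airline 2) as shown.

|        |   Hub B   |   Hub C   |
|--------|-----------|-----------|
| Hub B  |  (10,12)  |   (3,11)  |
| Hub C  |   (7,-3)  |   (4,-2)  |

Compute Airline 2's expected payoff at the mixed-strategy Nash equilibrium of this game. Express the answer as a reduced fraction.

Airline 1 mixes with probability p on Hub B, chosen so Airline 2 is indifferent: 12p + (-3)(1−p) = 11p + (-2)(1−p) gives p = 1/2.
Airline 2's expected payoff is 12·1/2 + (-3)·1/2 = 9/2.

9/2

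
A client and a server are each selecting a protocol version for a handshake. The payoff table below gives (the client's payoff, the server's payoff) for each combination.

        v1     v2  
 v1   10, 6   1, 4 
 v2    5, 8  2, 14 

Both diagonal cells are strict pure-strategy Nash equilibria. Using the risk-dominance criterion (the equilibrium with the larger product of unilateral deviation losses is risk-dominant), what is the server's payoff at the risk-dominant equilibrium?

At both v1: the client loses 10 − 5 = 5 by deviating; the server loses 6 − 4 = 2. Product = 5·2 = 10.
At both v2: the client loses 2 − 1 = 1 by deviating; the server loses 14 − 8 = 6. Product = 1·6 = 6.
10 > 6, so both v1 is risk-dominant. The server's payoff there is 6.

6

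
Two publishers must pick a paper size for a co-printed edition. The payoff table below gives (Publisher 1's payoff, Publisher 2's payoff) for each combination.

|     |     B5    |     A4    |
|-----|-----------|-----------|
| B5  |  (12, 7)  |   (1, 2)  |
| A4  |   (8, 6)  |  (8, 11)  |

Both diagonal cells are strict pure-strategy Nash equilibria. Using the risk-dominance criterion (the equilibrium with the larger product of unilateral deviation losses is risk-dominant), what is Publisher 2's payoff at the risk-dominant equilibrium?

At both B5: Publisher 1 loses 12 − 8 = 4 by deviating; Publisher 2 loses 7 − 2 = 5. Product = 4·5 = 20.
At both A4: Publisher 1 loses 8 − 1 = 7 by deviating; Publisher 2 loses 11 − 6 = 5. Product = 7·5 = 35.
35 > 20, so both A4 is risk-dominant. Publisher 2's payoff there is 11.

11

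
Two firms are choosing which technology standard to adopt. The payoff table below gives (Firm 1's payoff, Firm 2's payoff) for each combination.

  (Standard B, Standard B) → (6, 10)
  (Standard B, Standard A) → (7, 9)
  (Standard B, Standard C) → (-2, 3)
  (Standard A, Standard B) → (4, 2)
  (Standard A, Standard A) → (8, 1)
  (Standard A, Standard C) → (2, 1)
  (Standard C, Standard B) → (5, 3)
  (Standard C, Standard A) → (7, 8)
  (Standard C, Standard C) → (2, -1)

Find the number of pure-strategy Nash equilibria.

Both Standard B: Firm 1 gets 6 (best alternative 5); Firm 2 gets 10 (best alternative 9). Neither deviates — NE.
Both Standard C is not a NE: Firm 2 would switch to Standard A (8 > -1).
No other cell survives both best-response checks, so there is 1 pure NE.

1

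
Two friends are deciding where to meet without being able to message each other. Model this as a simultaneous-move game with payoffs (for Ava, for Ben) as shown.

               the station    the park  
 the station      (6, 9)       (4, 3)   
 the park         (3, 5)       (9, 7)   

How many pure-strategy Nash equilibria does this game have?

Both the station: Ava gets 6 (best alternative 3); Ben gets 9 (best alternative 3). Neither deviates — NE.
Both the park: Ava gets 9 (best alternative 4); Ben gets 7 (best alternative 5). Neither deviates — NE.
(the station, the park) is not a NE: Ava would switch to the park (9 > 4).
No other cell survives both best-response checks, so there are 2 pure NE.

2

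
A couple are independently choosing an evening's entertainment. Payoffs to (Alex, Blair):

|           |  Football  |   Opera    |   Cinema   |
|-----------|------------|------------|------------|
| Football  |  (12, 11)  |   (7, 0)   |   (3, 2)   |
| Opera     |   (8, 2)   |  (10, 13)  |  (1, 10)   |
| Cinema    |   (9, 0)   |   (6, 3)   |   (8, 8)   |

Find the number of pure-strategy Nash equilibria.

3

Both Football: Alex gets 12 (best alternative 9); Blair gets 11 (best alternative 2). Neither deviates — NE.
Both Opera: Alex gets 10 (best alternative 7); Blair gets 13 (best alternative 10). Neither deviates — NE.
Both Cinema: Alex gets 8 (best alternative 3); Blair gets 8 (best alternative 3). Neither deviates — NE.
(Cinema, Opera) is not a NE: Alex would switch to Opera (10 > 6).
No other cell survives both best-response checks, so there are 3 pure NE.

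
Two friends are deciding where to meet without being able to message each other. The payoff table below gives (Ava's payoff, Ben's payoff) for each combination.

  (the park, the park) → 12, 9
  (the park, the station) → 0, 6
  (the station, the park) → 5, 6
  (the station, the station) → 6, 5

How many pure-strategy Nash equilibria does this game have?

Both the park: Ava gets 12 (best alternative 5); Ben gets 9 (best alternative 6). Neither deviates — NE.
Both the station is not a NE: Ben would switch to the park (6 > 5).
No other cell survives both best-response checks, so there is 1 pure NE.

1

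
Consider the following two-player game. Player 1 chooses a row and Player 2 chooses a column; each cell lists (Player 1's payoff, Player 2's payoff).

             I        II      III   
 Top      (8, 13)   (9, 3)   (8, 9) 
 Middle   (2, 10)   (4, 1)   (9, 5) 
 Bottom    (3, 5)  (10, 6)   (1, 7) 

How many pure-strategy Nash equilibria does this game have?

1

(Top, I): Player 1 gets 8 (best alternative 3); Player 2 gets 13 (best alternative 9). Neither deviates — NE.
(Bottom, III) is not a NE: Player 1 would switch to Middle (9 > 1).
No other cell survives both best-response checks, so there is 1 pure NE.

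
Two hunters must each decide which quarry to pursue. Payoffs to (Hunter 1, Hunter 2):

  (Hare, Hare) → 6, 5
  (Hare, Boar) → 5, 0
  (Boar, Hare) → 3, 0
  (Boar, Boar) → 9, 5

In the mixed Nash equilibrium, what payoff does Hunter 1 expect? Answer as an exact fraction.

39/7

Hunter 2 mixes with probability q on Hare, chosen so Hunter 1 is indifferent: 6q + 5(1−q) = 3q + 9(1−q) gives q = 4/7.
Hunter 1's expected payoff (from either row, since indifferent) is 6·4/7 + 5·3/7 = 39/7.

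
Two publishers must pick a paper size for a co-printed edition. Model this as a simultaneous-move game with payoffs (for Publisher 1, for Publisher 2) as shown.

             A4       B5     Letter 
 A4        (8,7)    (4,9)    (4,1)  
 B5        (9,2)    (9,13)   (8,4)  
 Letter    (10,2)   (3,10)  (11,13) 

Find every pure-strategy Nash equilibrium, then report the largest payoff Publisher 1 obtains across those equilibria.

11

Both B5 is a pure NE (Publisher 1: 9 ≥ 4; Publisher 2: 13 ≥ 4). Publisher 1 gets 9.
Both Letter is a pure NE (Publisher 1: 11 ≥ 8; Publisher 2: 13 ≥ 10). Publisher 1 gets 11.
Every other cell has a profitable deviation for at least one player. Highest of {9, 11} is 11.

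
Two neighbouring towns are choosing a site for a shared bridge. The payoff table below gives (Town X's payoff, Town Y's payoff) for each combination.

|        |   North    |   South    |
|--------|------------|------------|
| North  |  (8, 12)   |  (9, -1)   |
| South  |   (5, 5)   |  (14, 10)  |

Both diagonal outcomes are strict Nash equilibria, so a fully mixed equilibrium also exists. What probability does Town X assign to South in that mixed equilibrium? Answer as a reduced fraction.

13/18

Town X's mix p on North must make Town Y indifferent between North and South.
Town Y's payoff from North: 12p + 5(1−p). From South: (-1)p + 10(1−p).
Set equal: 13p = 5(1−p) → p = 5/18.
Probability on South is 1 − 5/18 = 13/18.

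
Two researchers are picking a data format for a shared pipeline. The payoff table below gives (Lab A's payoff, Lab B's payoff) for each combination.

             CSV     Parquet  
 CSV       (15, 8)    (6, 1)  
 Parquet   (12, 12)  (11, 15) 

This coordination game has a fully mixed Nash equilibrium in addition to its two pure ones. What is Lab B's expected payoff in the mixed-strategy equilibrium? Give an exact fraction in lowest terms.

54/5

Lab A mixes with probability p on CSV, chosen so Lab B is indifferent: 8p + 12(1−p) = 1p + 15(1−p) gives p = 3/10.
Lab B's expected payoff is 8·3/10 + 12·7/10 = 54/5.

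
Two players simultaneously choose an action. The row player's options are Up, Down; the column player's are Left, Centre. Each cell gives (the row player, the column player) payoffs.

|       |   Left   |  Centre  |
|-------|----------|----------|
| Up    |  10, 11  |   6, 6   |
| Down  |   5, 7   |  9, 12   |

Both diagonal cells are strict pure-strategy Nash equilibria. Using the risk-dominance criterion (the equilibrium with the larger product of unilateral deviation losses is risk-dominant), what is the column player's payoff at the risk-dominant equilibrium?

11

At (Up, Left): the row player loses 10 − 5 = 5 by deviating; the column player loses 11 − 6 = 5. Product = 5·5 = 25.
At (Down, Centre): the row player loses 9 − 6 = 3 by deviating; the column player loses 12 − 7 = 5. Product = 3·5 = 15.
25 > 15, so (Up, Left) is risk-dominant. The column player's payoff there is 11.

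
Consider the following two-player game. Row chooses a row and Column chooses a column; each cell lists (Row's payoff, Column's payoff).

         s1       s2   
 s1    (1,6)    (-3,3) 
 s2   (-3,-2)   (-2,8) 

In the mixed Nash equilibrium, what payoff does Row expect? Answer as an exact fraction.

Column mixes with probability q on s1, chosen so Row is indifferent: 1q + (-3)(1−q) = (-3)q + (-2)(1−q) gives q = 1/5.
Row's expected payoff (from either row, since indifferent) is 1·1/5 + (-3)·4/5 = -11/5.

-11/5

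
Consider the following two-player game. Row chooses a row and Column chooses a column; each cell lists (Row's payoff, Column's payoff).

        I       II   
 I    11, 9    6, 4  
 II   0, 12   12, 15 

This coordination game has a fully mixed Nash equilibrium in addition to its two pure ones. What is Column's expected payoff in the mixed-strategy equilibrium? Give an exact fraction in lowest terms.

Row mixes with probability p on I, chosen so Column is indifferent: 9p + 12(1−p) = 4p + 15(1−p) gives p = 3/8.
Column's expected payoff is 9·3/8 + 12·5/8 = 87/8.

87/8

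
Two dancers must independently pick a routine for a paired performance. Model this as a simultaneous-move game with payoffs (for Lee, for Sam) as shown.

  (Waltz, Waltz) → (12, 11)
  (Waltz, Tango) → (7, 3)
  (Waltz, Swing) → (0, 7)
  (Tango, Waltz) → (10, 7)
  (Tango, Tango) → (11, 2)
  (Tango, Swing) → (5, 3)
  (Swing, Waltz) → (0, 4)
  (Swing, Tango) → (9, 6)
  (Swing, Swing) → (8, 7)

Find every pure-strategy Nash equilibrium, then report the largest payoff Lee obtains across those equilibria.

12

Both Waltz is a pure NE (Lee: 12 ≥ 10; Sam: 11 ≥ 7). Lee gets 12.
Both Swing is a pure NE (Lee: 8 ≥ 5; Sam: 7 ≥ 6). Lee gets 8.
Every other cell has a profitable deviation for at least one player. Highest of {12, 8} is 12.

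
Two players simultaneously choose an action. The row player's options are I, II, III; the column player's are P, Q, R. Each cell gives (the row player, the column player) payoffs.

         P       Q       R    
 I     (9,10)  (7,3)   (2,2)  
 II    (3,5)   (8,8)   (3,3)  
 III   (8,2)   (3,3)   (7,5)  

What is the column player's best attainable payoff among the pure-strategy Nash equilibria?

10

(I, P) is a pure NE (the row player: 9 ≥ 8; the column player: 10 ≥ 3). The column player gets 10.
(II, Q) is a pure NE (the row player: 8 ≥ 7; the column player: 8 ≥ 5). The column player gets 8.
(III, R) is a pure NE (the row player: 7 ≥ 3; the column player: 5 ≥ 3). The column player gets 5.
Every other cell has a profitable deviation for at least one player. Highest of {10, 8, 5} is 10.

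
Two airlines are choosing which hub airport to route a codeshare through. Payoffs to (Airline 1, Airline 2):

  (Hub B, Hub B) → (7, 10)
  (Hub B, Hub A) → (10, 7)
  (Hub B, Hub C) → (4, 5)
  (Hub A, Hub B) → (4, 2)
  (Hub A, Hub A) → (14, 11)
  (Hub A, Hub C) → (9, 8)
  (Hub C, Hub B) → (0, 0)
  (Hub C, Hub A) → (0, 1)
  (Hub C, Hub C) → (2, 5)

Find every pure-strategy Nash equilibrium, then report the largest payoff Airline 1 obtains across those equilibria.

Both Hub B is a pure NE (Airline 1: 7 ≥ 4; Airline 2: 10 ≥ 7). Airline 1 gets 7.
Both Hub A is a pure NE (Airline 1: 14 ≥ 10; Airline 2: 11 ≥ 8). Airline 1 gets 14.
Every other cell has a profitable deviation for at least one player. Highest of {7, 14} is 14.

14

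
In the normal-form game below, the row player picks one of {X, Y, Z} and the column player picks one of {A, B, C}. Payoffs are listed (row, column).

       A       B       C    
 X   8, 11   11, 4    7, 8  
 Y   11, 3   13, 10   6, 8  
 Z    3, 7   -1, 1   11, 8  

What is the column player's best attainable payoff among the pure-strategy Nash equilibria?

10

(Y, B) is a pure NE (the row player: 13 ≥ 11; the column player: 10 ≥ 8). The column player gets 10.
(Z, C) is a pure NE (the row player: 11 ≥ 7; the column player: 8 ≥ 7). The column player gets 8.
Every other cell has a profitable deviation for at least one player. Highest of {10, 8} is 10.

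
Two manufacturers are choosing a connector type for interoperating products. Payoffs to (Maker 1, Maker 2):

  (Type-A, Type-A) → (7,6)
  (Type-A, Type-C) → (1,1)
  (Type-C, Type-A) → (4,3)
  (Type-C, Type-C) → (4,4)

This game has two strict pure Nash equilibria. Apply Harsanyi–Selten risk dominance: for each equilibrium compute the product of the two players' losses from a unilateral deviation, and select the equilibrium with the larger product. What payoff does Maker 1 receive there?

7

At both Type-A: Maker 1 loses 7 − 4 = 3 by deviating; Maker 2 loses 6 − 1 = 5. Product = 3·5 = 15.
At both Type-C: Maker 1 loses 4 − 1 = 3 by deviating; Maker 2 loses 4 − 3 = 1. Product = 3·1 = 3.
15 > 3, so both Type-A is risk-dominant. Maker 1's payoff there is 7.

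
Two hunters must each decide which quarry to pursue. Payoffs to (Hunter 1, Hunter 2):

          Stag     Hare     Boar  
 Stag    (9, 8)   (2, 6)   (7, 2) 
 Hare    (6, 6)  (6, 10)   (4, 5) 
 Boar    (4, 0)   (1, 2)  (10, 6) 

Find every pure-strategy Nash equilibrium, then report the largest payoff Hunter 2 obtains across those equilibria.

Both Stag is a pure NE (Hunter 1: 9 ≥ 6; Hunter 2: 8 ≥ 6). Hunter 2 gets 8.
Both Hare is a pure NE (Hunter 1: 6 ≥ 2; Hunter 2: 10 ≥ 6). Hunter 2 gets 10.
Both Boar is a pure NE (Hunter 1: 10 ≥ 7; Hunter 2: 6 ≥ 2). Hunter 2 gets 6.
Every other cell has a profitable deviation for at least one player. Highest of {8, 10, 6} is 10.

10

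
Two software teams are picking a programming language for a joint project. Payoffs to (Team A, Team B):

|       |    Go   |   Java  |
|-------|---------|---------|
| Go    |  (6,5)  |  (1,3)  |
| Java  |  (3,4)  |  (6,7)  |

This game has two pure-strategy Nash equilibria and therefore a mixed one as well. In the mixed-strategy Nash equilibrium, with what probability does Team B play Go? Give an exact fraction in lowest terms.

5/8

Team B's mix q on Go must make Team A indifferent between Go and Java.
Team A's payoff from Go: 6q + 1(1−q). From Java: 3q + 6(1−q).
Set equal: 3q = 5(1−q) → q = 5/8.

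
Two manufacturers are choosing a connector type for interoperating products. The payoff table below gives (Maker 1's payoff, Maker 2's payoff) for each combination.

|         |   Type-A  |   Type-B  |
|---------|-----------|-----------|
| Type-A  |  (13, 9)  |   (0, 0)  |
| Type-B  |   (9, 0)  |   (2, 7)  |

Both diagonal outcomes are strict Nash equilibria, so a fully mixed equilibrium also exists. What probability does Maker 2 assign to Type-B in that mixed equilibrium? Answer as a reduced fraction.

Maker 2's mix q on Type-A must make Maker 1 indifferent between Type-A and Type-B.
Maker 1's payoff from Type-A: 13q + 0(1−q). From Type-B: 9q + 2(1−q).
Set equal: 4q = 2(1−q) → q = 2/6 = 1/3.
Probability on Type-B is 1 − 1/3 = 2/3.

2/3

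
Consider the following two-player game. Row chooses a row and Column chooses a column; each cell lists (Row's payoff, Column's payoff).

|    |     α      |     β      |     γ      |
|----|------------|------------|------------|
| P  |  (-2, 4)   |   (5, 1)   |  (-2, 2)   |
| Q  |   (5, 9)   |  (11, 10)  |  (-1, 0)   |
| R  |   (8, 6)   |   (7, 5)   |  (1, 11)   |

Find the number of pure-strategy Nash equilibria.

2

(Q, β): Row gets 11 (best alternative 7); Column gets 10 (best alternative 9). Neither deviates — NE.
(R, γ): Row gets 1 (best alternative -1); Column gets 11 (best alternative 6). Neither deviates — NE.
(P, α) is not a NE: Row would switch to R (8 > -2).
No other cell survives both best-response checks, so there are 2 pure NE.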